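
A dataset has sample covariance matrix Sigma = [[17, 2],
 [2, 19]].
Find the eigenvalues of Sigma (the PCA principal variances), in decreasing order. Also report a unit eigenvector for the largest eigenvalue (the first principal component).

Step 1 — characteristic polynomial of 2×2 Sigma:
  det(Sigma - λI) = λ² - trace · λ + det = 0.
  trace = 17 + 19 = 36, det = 17·19 - (2)² = 319.
Step 2 — discriminant:
  Δ = trace² - 4·det = 1296 - 1276 = 20.
Step 3 — eigenvalues:
  λ = (trace ± √Δ)/2 = (36 ± 4.4721)/2,
  λ_1 = 20.2361,  λ_2 = 15.7639.

Step 4 — unit eigenvector for λ_1: solve (Sigma - λ_1 I)v = 0. First row:
  (17 - 20.2361)·v_x + (2)·v_y = 0, i.e. (-3.2361)·v_x + (2)·v_y = 0,
  so v ∝ (b, λ_1 - a) = (2, 3.2361) = u.
  ||u|| = √((2)² + (3.2361)²) = √(14.4721) ≈ 3.8042,
  v_1 = u/||u|| ≈ (0.5257, 0.8507) (||v_1|| = 1).

λ_1 = 20.2361,  λ_2 = 15.7639;  v_1 ≈ (0.5257, 0.8507)


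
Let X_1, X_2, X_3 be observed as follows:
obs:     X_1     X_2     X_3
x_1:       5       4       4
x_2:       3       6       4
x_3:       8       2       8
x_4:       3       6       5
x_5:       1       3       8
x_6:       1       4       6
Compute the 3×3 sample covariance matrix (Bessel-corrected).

Step 1 — column means:
  mean(X_1) = (5 + 3 + 8 + 3 + 1 + 1) / 6 = 21/6 = 3.5
  mean(X_2) = (4 + 6 + 2 + 6 + 3 + 4) / 6 = 25/6 = 4.1667
  mean(X_3) = (4 + 4 + 8 + 5 + 8 + 6) / 6 = 35/6 = 5.8333

Step 2 — sample covariance S[i,j] = (1/(n-1)) · Σ_k (x_{k,i} - mean_i) · (x_{k,j} - mean_j), with n-1 = 5.
  S[X_1,X_1] = ((1.5)·(1.5) + (-0.5)·(-0.5) + (4.5)·(4.5) + (-0.5)·(-0.5) + (-2.5)·(-2.5) + (-2.5)·(-2.5)) / 5 = 35.5/5 = 7.1
  S[X_1,X_2] = ((1.5)·(-0.1667) + (-0.5)·(1.8333) + (4.5)·(-2.1667) + (-0.5)·(1.8333) + (-2.5)·(-1.1667) + (-2.5)·(-0.1667)) / 5 = -8.5/5 = -1.7
  S[X_1,X_3] = ((1.5)·(-1.8333) + (-0.5)·(-1.8333) + (4.5)·(2.1667) + (-0.5)·(-0.8333) + (-2.5)·(2.1667) + (-2.5)·(0.1667)) / 5 = 2.5/5 = 0.5
  S[X_2,X_2] = ((-0.1667)·(-0.1667) + (1.8333)·(1.8333) + (-2.1667)·(-2.1667) + (1.8333)·(1.8333) + (-1.1667)·(-1.1667) + (-0.1667)·(-0.1667)) / 5 = 12.8333/5 = 2.5667
  S[X_2,X_3] = ((-0.1667)·(-1.8333) + (1.8333)·(-1.8333) + (-2.1667)·(2.1667) + (1.8333)·(-0.8333) + (-1.1667)·(2.1667) + (-0.1667)·(0.1667)) / 5 = -11.8333/5 = -2.3667
  S[X_3,X_3] = ((-1.8333)·(-1.8333) + (-1.8333)·(-1.8333) + (2.1667)·(2.1667) + (-0.8333)·(-0.8333) + (2.1667)·(2.1667) + (0.1667)·(0.1667)) / 5 = 16.8333/5 = 3.3667

S is symmetric (S[j,i] = S[i,j]). Assembling:

S = [[7.1, -1.7, 0.5],
 [-1.7, 2.5667, -2.3667],
 [0.5, -2.3667, 3.3667]]


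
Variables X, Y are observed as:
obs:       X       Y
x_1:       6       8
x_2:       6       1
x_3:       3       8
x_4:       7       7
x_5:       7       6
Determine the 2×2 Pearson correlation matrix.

Step 1 — column means:
  mean(X) = (6 + 6 + 3 + 7 + 7) / 5 = 29/5 = 5.8
  mean(Y) = (8 + 1 + 8 + 7 + 6) / 5 = 30/5 = 6

Step 2 — sample variances and covariances s[i,j] = (1/(n-1)) · Σ_k (x_{k,i} - mean_i) · (x_{k,j} - mean_j), with n-1 = 4:
  s[X,X] = ((0.2)·(0.2) + (0.2)·(0.2) + (-2.8)·(-2.8) + (1.2)·(1.2) + (1.2)·(1.2)) / 4 = 10.8/4 = 2.7
  s[X,Y] = ((0.2)·(2) + (0.2)·(-5) + (-2.8)·(2) + (1.2)·(1) + (1.2)·(0)) / 4 = -5/4 = -1.25
  s[Y,Y] = ((2)·(2) + (-5)·(-5) + (2)·(2) + (1)·(1) + (0)·(0)) / 4 = 34/4 = 8.5
  Sample standard deviations s_i = √(s[i,i]):
  s(X) = √(2.7) = 1.6432
  s(Y) = √(8.5) = 2.9155

Step 3 — r_{ij} = s_{ij} / (s_i · s_j):
  r[X,X] = 1 (diagonal).
  r[X,Y] = -1.25 / (1.6432 · 2.9155) = -1.25 / 4.7906 = -0.2609
  r[Y,Y] = 1 (diagonal).

R is symmetric with unit diagonal. Assembling:

R = [[1, -0.2609],
 [-0.2609, 1]]


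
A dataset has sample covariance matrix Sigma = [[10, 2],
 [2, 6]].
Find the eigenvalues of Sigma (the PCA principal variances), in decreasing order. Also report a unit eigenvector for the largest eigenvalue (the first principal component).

Step 1 — characteristic polynomial of 2×2 Sigma:
  det(Sigma - λI) = λ² - trace · λ + det = 0.
  trace = 10 + 6 = 16, det = 10·6 - (2)² = 56.
Step 2 — discriminant:
  Δ = trace² - 4·det = 256 - 224 = 32.
Step 3 — eigenvalues:
  λ = (trace ± √Δ)/2 = (16 ± 5.6569)/2,
  λ_1 = 10.8284,  λ_2 = 5.1716.

Step 4 — unit eigenvector for λ_1: solve (Sigma - λ_1 I)v = 0. First row:
  (10 - 10.8284)·v_x + (2)·v_y = 0, i.e. (-0.8284)·v_x + (2)·v_y = 0,
  so v ∝ (b, λ_1 - a) = (2, 0.8284) = u.
  ||u|| = √((2)² + (0.8284)²) = √(4.6863) ≈ 2.1648,
  v_1 = u/||u|| ≈ (0.9239, 0.3827) (||v_1|| = 1).

λ_1 = 10.8284,  λ_2 = 5.1716;  v_1 ≈ (0.9239, 0.3827)


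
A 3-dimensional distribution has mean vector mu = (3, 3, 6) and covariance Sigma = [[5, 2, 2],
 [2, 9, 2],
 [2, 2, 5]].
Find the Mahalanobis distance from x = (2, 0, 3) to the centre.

Step 1 — centre the observation: (x - mu) = (-1, -3, -3).

Step 2 — invert Sigma (cofactor / det for 3×3, or solve directly):
  Sigma^{-1} = [[0.2485, -0.0364, -0.0848],
 [-0.0364, 0.1273, -0.0364],
 [-0.0848, -0.0364, 0.2485]].

Step 3 — form the quadratic (x - mu)^T · Sigma^{-1} · (x - mu):
  Sigma^{-1} · (x - mu) = (0.1152, -0.2364, -0.5515).
  (x - mu)^T · [Sigma^{-1} · (x - mu)] = (-1)·(0.1152) + (-3)·(-0.2364) + (-3)·(-0.5515) = 2.2485.

Step 4 — take square root: d = √(2.2485) ≈ 1.4995.

d(x, mu) = √(2.2485) ≈ 1.4995


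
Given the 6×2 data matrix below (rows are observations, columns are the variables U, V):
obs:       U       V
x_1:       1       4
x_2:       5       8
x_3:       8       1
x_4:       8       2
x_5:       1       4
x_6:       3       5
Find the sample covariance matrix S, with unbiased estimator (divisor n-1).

Step 1 — column means:
  mean(U) = (1 + 5 + 8 + 8 + 1 + 3) / 6 = 26/6 = 4.3333
  mean(V) = (4 + 8 + 1 + 2 + 4 + 5) / 6 = 24/6 = 4

Step 2 — sample covariance S[i,j] = (1/(n-1)) · Σ_k (x_{k,i} - mean_i) · (x_{k,j} - mean_j), with n-1 = 5.
  S[U,U] = ((-3.3333)·(-3.3333) + (0.6667)·(0.6667) + (3.6667)·(3.6667) + (3.6667)·(3.6667) + (-3.3333)·(-3.3333) + (-1.3333)·(-1.3333)) / 5 = 51.3333/5 = 10.2667
  S[U,V] = ((-3.3333)·(0) + (0.6667)·(4) + (3.6667)·(-3) + (3.6667)·(-2) + (-3.3333)·(0) + (-1.3333)·(1)) / 5 = -17/5 = -3.4
  S[V,V] = ((0)·(0) + (4)·(4) + (-3)·(-3) + (-2)·(-2) + (0)·(0) + (1)·(1)) / 5 = 30/5 = 6

S is symmetric (S[j,i] = S[i,j]). Assembling:

S = [[10.2667, -3.4],
 [-3.4, 6]]


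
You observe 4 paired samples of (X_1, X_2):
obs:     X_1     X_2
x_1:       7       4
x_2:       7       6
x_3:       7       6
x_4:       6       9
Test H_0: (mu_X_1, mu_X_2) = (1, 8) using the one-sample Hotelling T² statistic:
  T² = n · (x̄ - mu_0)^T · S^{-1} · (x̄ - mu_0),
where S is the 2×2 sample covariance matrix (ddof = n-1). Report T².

Step 1 — sample mean vector:
  mean(X_1) = (7 + 7 + 7 + 6) / 4 = 27/4 = 6.75
  mean(X_2) = (4 + 6 + 6 + 9) / 4 = 25/4 = 6.25
  x̄ = (6.75, 6.25),  deviation x̄ - mu_0 = (6.75, 6.25) - (1, 8) = (5.75, -1.75).

Step 2 — sample covariance matrix, S[i,j] = (1/(n-1)) · Σ_k (x_{k,i} - mean_i) · (x_{k,j} - mean_j), divisor n-1 = 3:
  S[X_1,X_1] = ((0.25)·(0.25) + (0.25)·(0.25) + (0.25)·(0.25) + (-0.75)·(-0.75)) / 3 = 0.75/3 = 0.25
  S[X_1,X_2] = ((0.25)·(-2.25) + (0.25)·(-0.25) + (0.25)·(-0.25) + (-0.75)·(2.75)) / 3 = -2.75/3 = -0.9167
  S[X_2,X_2] = ((-2.25)·(-2.25) + (-0.25)·(-0.25) + (-0.25)·(-0.25) + (2.75)·(2.75)) / 3 = 12.75/3 = 4.25
  S = [[0.25, -0.9167],
 [-0.9167, 4.25]].

Step 3 — invert S. det(S) = 0.25·4.25 - (-0.9167)² = 0.2222.
  S^{-1} = (1/det) · [[d, -b], [-b, a]] = [[19.125, 4.125],
 [4.125, 1.125]].

Step 4 — quadratic form (x̄ - mu_0)^T · S^{-1} · (x̄ - mu_0):
  S^{-1} · (x̄ - mu_0) = (102.75, 21.75),
  (x̄ - mu_0)^T · [...] = (5.75)·(102.75) + (-1.75)·(21.75) = 552.75.

Step 5 — scale by n: T² = 4 · 552.75 = 2211.

T² ≈ 2211


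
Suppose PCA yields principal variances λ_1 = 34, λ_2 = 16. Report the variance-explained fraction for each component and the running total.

Step 1 — total variance = trace(Sigma) = Σ λ_i = 34 + 16 = 50.

Step 2 — fraction explained by component i = λ_i / Σ λ:
  PC1: 34/50 = 0.68
  PC2: 16/50 = 0.32

Step 3 — cumulative fraction after k components = (λ_1 + ... + λ_k) / Σ λ:
  k = 1: 34/50 = 0.68
  k = 2: (34 + 16)/50 = 50/50 = 1

Summary (fraction, with percent):

explained: PC1 0.68 (68%), PC2 0.32 (32%);  cumulative: 0.68, 1


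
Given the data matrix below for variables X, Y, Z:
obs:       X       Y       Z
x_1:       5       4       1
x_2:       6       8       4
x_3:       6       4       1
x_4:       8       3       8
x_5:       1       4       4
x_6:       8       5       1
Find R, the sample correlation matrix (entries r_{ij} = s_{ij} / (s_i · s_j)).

Step 1 — column means:
  mean(X) = (5 + 6 + 6 + 8 + 1 + 8) / 6 = 34/6 = 5.6667
  mean(Y) = (4 + 8 + 4 + 3 + 4 + 5) / 6 = 28/6 = 4.6667
  mean(Z) = (1 + 4 + 1 + 8 + 4 + 1) / 6 = 19/6 = 3.1667

Step 2 — sample variances and covariances s[i,j] = (1/(n-1)) · Σ_k (x_{k,i} - mean_i) · (x_{k,j} - mean_j), with n-1 = 5:
  s[X,X] = ((-0.6667)·(-0.6667) + (0.3333)·(0.3333) + (0.3333)·(0.3333) + (2.3333)·(2.3333) + (-4.6667)·(-4.6667) + (2.3333)·(2.3333)) / 5 = 33.3333/5 = 6.6667
  s[X,Y] = ((-0.6667)·(-0.6667) + (0.3333)·(3.3333) + (0.3333)·(-0.6667) + (2.3333)·(-1.6667) + (-4.6667)·(-0.6667) + (2.3333)·(0.3333)) / 5 = 1.3333/5 = 0.2667
  s[X,Z] = ((-0.6667)·(-2.1667) + (0.3333)·(0.8333) + (0.3333)·(-2.1667) + (2.3333)·(4.8333) + (-4.6667)·(0.8333) + (2.3333)·(-2.1667)) / 5 = 3.3333/5 = 0.6667
  s[Y,Y] = ((-0.6667)·(-0.6667) + (3.3333)·(3.3333) + (-0.6667)·(-0.6667) + (-1.6667)·(-1.6667) + (-0.6667)·(-0.6667) + (0.3333)·(0.3333)) / 5 = 15.3333/5 = 3.0667
  s[Y,Z] = ((-0.6667)·(-2.1667) + (3.3333)·(0.8333) + (-0.6667)·(-2.1667) + (-1.6667)·(4.8333) + (-0.6667)·(0.8333) + (0.3333)·(-2.1667)) / 5 = -3.6667/5 = -0.7333
  s[Z,Z] = ((-2.1667)·(-2.1667) + (0.8333)·(0.8333) + (-2.1667)·(-2.1667) + (4.8333)·(4.8333) + (0.8333)·(0.8333) + (-2.1667)·(-2.1667)) / 5 = 38.8333/5 = 7.7667
  Sample standard deviations s_i = √(s[i,i]):
  s(X) = √(6.6667) = 2.582
  s(Y) = √(3.0667) = 1.7512
  s(Z) = √(7.7667) = 2.7869

Step 3 — r_{ij} = s_{ij} / (s_i · s_j):
  r[X,X] = 1 (diagonal).
  r[X,Y] = 0.2667 / (2.582 · 1.7512) = 0.2667 / 4.5216 = 0.059
  r[X,Z] = 0.6667 / (2.582 · 2.7869) = 0.6667 / 7.1957 = 0.0926
  r[Y,Y] = 1 (diagonal).
  r[Y,Z] = -0.7333 / (1.7512 · 2.7869) = -0.7333 / 4.8803 = -0.1503
  r[Z,Z] = 1 (diagonal).

R is symmetric with unit diagonal. Assembling:

R = [[1, 0.059, 0.0926],
 [0.059, 1, -0.1503],
 [0.0926, -0.1503, 1]]


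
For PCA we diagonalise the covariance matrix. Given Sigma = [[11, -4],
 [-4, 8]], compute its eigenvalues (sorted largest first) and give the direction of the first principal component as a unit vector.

Step 1 — characteristic polynomial of 2×2 Sigma:
  det(Sigma - λI) = λ² - trace · λ + det = 0.
  trace = 11 + 8 = 19, det = 11·8 - (-4)² = 72.
Step 2 — discriminant:
  Δ = trace² - 4·det = 361 - 288 = 73.
Step 3 — eigenvalues:
  λ = (trace ± √Δ)/2 = (19 ± 8.544)/2,
  λ_1 = 13.772,  λ_2 = 5.228.

Step 4 — unit eigenvector for λ_1: solve (Sigma - λ_1 I)v = 0. First row:
  (11 - 13.772)·v_x + (-4)·v_y = 0, i.e. (-2.772)·v_x + (-4)·v_y = 0,
  so v ∝ (b, λ_1 - a) = (-4, 2.772); multiply by -1 so the first entry is positive: u = (4, -2.772).
  ||u|| = √((4)² + (-2.772)²) = √(23.684) ≈ 4.8666,
  v_1 = u/||u|| ≈ (0.8219, -0.5696) (||v_1|| = 1).

λ_1 = 13.772,  λ_2 = 5.228;  v_1 ≈ (0.8219, -0.5696)


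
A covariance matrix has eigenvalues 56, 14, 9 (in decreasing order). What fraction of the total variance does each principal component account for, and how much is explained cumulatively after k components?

Step 1 — total variance = trace(Sigma) = Σ λ_i = 56 + 14 + 9 = 79.

Step 2 — fraction explained by component i = λ_i / Σ λ:
  PC1: 56/79 = 0.7089
  PC2: 14/79 = 0.1772
  PC3: 9/79 = 0.1139

Step 3 — cumulative fraction after k components = (λ_1 + ... + λ_k) / Σ λ:
  k = 1: 56/79 = 0.7089
  k = 2: (56 + 14)/79 = 70/79 = 0.8861
  k = 3: (56 + 14 + 9)/79 = 79/79 = 1

Summary (fraction, with percent):

explained: PC1 0.7089 (70.89%), PC2 0.1772 (17.72%), PC3 0.1139 (11.39%);  cumulative: 0.7089, 0.8861, 1


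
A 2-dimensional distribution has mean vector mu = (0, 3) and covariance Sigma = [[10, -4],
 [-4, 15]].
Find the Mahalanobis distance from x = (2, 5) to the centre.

Step 1 — centre the observation: (x - mu) = (2, 2).

Step 2 — invert Sigma. det(Sigma) = 10·15 - (-4)² = 134.
  Sigma^{-1} = (1/det) · [[d, -b], [-b, a]] = [[0.1119, 0.0299],
 [0.0299, 0.0746]].

Step 3 — form the quadratic (x - mu)^T · Sigma^{-1} · (x - mu):
  Sigma^{-1} · (x - mu) = (0.2836, 0.209).
  (x - mu)^T · [Sigma^{-1} · (x - mu)] = (2)·(0.2836) + (2)·(0.209) = 0.9851.

Step 4 — take square root: d = √(0.9851) ≈ 0.9925.

d(x, mu) = √(0.9851) ≈ 0.9925


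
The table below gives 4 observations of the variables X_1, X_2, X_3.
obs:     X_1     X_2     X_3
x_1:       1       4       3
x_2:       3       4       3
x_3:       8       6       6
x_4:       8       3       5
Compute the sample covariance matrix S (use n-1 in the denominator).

Step 1 — column means:
  mean(X_1) = (1 + 3 + 8 + 8) / 4 = 20/4 = 5
  mean(X_2) = (4 + 4 + 6 + 3) / 4 = 17/4 = 4.25
  mean(X_3) = (3 + 3 + 6 + 5) / 4 = 17/4 = 4.25

Step 2 — sample covariance S[i,j] = (1/(n-1)) · Σ_k (x_{k,i} - mean_i) · (x_{k,j} - mean_j), with n-1 = 3.
  S[X_1,X_1] = ((-4)·(-4) + (-2)·(-2) + (3)·(3) + (3)·(3)) / 3 = 38/3 = 12.6667
  S[X_1,X_2] = ((-4)·(-0.25) + (-2)·(-0.25) + (3)·(1.75) + (3)·(-1.25)) / 3 = 3/3 = 1
  S[X_1,X_3] = ((-4)·(-1.25) + (-2)·(-1.25) + (3)·(1.75) + (3)·(0.75)) / 3 = 15/3 = 5
  S[X_2,X_2] = ((-0.25)·(-0.25) + (-0.25)·(-0.25) + (1.75)·(1.75) + (-1.25)·(-1.25)) / 3 = 4.75/3 = 1.5833
  S[X_2,X_3] = ((-0.25)·(-1.25) + (-0.25)·(-1.25) + (1.75)·(1.75) + (-1.25)·(0.75)) / 3 = 2.75/3 = 0.9167
  S[X_3,X_3] = ((-1.25)·(-1.25) + (-1.25)·(-1.25) + (1.75)·(1.75) + (0.75)·(0.75)) / 3 = 6.75/3 = 2.25

S is symmetric (S[j,i] = S[i,j]). Assembling:

S = [[12.6667, 1, 5],
 [1, 1.5833, 0.9167],
 [5, 0.9167, 2.25]]


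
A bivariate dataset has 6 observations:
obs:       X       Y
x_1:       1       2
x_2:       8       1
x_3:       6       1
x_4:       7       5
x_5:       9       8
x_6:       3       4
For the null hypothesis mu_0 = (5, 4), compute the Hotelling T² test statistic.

Step 1 — sample mean vector:
  mean(X) = (1 + 8 + 6 + 7 + 9 + 3) / 6 = 34/6 = 5.6667
  mean(Y) = (2 + 1 + 1 + 5 + 8 + 4) / 6 = 21/6 = 3.5
  x̄ = (5.6667, 3.5),  deviation x̄ - mu_0 = (5.6667, 3.5) - (5, 4) = (0.6667, -0.5).

Step 2 — sample covariance matrix, S[i,j] = (1/(n-1)) · Σ_k (x_{k,i} - mean_i) · (x_{k,j} - mean_j), divisor n-1 = 5:
  S[X,X] = ((-4.6667)·(-4.6667) + (2.3333)·(2.3333) + (0.3333)·(0.3333) + (1.3333)·(1.3333) + (3.3333)·(3.3333) + (-2.6667)·(-2.6667)) / 5 = 47.3333/5 = 9.4667
  S[X,Y] = ((-4.6667)·(-1.5) + (2.3333)·(-2.5) + (0.3333)·(-2.5) + (1.3333)·(1.5) + (3.3333)·(4.5) + (-2.6667)·(0.5)) / 5 = 16/5 = 3.2
  S[Y,Y] = ((-1.5)·(-1.5) + (-2.5)·(-2.5) + (-2.5)·(-2.5) + (1.5)·(1.5) + (4.5)·(4.5) + (0.5)·(0.5)) / 5 = 37.5/5 = 7.5
  S = [[9.4667, 3.2],
 [3.2, 7.5]].

Step 3 — invert S. det(S) = 9.4667·7.5 - (3.2)² = 60.76.
  S^{-1} = (1/det) · [[d, -b], [-b, a]] = [[0.1234, -0.0527],
 [-0.0527, 0.1558]].

Step 4 — quadratic form (x̄ - mu_0)^T · S^{-1} · (x̄ - mu_0):
  S^{-1} · (x̄ - mu_0) = (0.1086, -0.113),
  (x̄ - mu_0)^T · [...] = (0.6667)·(0.1086) + (-0.5)·(-0.113) = 0.1289.

Step 5 — scale by n: T² = 6 · 0.1289 = 0.7735.

T² ≈ 0.7735


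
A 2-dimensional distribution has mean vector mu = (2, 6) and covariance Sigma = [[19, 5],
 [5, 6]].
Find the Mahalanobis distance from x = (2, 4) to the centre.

Step 1 — centre the observation: (x - mu) = (0, -2).

Step 2 — invert Sigma. det(Sigma) = 19·6 - (5)² = 89.
  Sigma^{-1} = (1/det) · [[d, -b], [-b, a]] = [[0.0674, -0.0562],
 [-0.0562, 0.2135]].

Step 3 — form the quadratic (x - mu)^T · Sigma^{-1} · (x - mu):
  Sigma^{-1} · (x - mu) = (0.1124, -0.427).
  (x - mu)^T · [Sigma^{-1} · (x - mu)] = (0)·(0.1124) + (-2)·(-0.427) = 0.8539.

Step 4 — take square root: d = √(0.8539) ≈ 0.9241.

d(x, mu) = √(0.8539) ≈ 0.9241


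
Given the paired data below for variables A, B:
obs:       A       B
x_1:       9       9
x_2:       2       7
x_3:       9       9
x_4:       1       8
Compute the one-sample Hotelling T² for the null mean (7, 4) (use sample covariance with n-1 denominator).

Step 1 — sample mean vector:
  mean(A) = (9 + 2 + 9 + 1) / 4 = 21/4 = 5.25
  mean(B) = (9 + 7 + 9 + 8) / 4 = 33/4 = 8.25
  x̄ = (5.25, 8.25),  deviation x̄ - mu_0 = (5.25, 8.25) - (7, 4) = (-1.75, 4.25).

Step 2 — sample covariance matrix, S[i,j] = (1/(n-1)) · Σ_k (x_{k,i} - mean_i) · (x_{k,j} - mean_j), divisor n-1 = 3:
  S[A,A] = ((3.75)·(3.75) + (-3.25)·(-3.25) + (3.75)·(3.75) + (-4.25)·(-4.25)) / 3 = 56.75/3 = 18.9167
  S[A,B] = ((3.75)·(0.75) + (-3.25)·(-1.25) + (3.75)·(0.75) + (-4.25)·(-0.25)) / 3 = 10.75/3 = 3.5833
  S[B,B] = ((0.75)·(0.75) + (-1.25)·(-1.25) + (0.75)·(0.75) + (-0.25)·(-0.25)) / 3 = 2.75/3 = 0.9167
  S = [[18.9167, 3.5833],
 [3.5833, 0.9167]].

Step 3 — invert S. det(S) = 18.9167·0.9167 - (3.5833)² = 4.5.
  S^{-1} = (1/det) · [[d, -b], [-b, a]] = [[0.2037, -0.7963],
 [-0.7963, 4.2037]].

Step 4 — quadratic form (x̄ - mu_0)^T · S^{-1} · (x̄ - mu_0):
  S^{-1} · (x̄ - mu_0) = (-3.7407, 19.2593),
  (x̄ - mu_0)^T · [...] = (-1.75)·(-3.7407) + (4.25)·(19.2593) = 88.3981.

Step 5 — scale by n: T² = 4 · 88.3981 = 353.5926.

T² ≈ 353.5926


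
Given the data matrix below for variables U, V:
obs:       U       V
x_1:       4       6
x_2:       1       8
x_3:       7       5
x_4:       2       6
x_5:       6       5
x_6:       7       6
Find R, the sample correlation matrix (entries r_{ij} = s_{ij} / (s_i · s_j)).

Step 1 — column means:
  mean(U) = (4 + 1 + 7 + 2 + 6 + 7) / 6 = 27/6 = 4.5
  mean(V) = (6 + 8 + 5 + 6 + 5 + 6) / 6 = 36/6 = 6

Step 2 — sample variances and covariances s[i,j] = (1/(n-1)) · Σ_k (x_{k,i} - mean_i) · (x_{k,j} - mean_j), with n-1 = 5:
  s[U,U] = ((-0.5)·(-0.5) + (-3.5)·(-3.5) + (2.5)·(2.5) + (-2.5)·(-2.5) + (1.5)·(1.5) + (2.5)·(2.5)) / 5 = 33.5/5 = 6.7
  s[U,V] = ((-0.5)·(0) + (-3.5)·(2) + (2.5)·(-1) + (-2.5)·(0) + (1.5)·(-1) + (2.5)·(0)) / 5 = -11/5 = -2.2
  s[V,V] = ((0)·(0) + (2)·(2) + (-1)·(-1) + (0)·(0) + (-1)·(-1) + (0)·(0)) / 5 = 6/5 = 1.2
  Sample standard deviations s_i = √(s[i,i]):
  s(U) = √(6.7) = 2.5884
  s(V) = √(1.2) = 1.0954

Step 3 — r_{ij} = s_{ij} / (s_i · s_j):
  r[U,U] = 1 (diagonal).
  r[U,V] = -2.2 / (2.5884 · 1.0954) = -2.2 / 2.8355 = -0.7759
  r[V,V] = 1 (diagonal).

R is symmetric with unit diagonal. Assembling:

R = [[1, -0.7759],
 [-0.7759, 1]]


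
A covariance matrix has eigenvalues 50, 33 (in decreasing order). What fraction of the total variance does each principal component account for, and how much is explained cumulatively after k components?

Step 1 — total variance = trace(Sigma) = Σ λ_i = 50 + 33 = 83.

Step 2 — fraction explained by component i = λ_i / Σ λ:
  PC1: 50/83 = 0.6024
  PC2: 33/83 = 0.3976

Step 3 — cumulative fraction after k components = (λ_1 + ... + λ_k) / Σ λ:
  k = 1: 50/83 = 0.6024
  k = 2: (50 + 33)/83 = 83/83 = 1

Summary (fraction, with percent):

explained: PC1 0.6024 (60.24%), PC2 0.3976 (39.76%);  cumulative: 0.6024, 1


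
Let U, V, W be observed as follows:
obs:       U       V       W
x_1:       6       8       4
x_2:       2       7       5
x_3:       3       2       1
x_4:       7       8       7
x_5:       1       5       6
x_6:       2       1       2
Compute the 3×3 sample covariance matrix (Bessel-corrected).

Step 1 — column means:
  mean(U) = (6 + 2 + 3 + 7 + 1 + 2) / 6 = 21/6 = 3.5
  mean(V) = (8 + 7 + 2 + 8 + 5 + 1) / 6 = 31/6 = 5.1667
  mean(W) = (4 + 5 + 1 + 7 + 6 + 2) / 6 = 25/6 = 4.1667

Step 2 — sample covariance S[i,j] = (1/(n-1)) · Σ_k (x_{k,i} - mean_i) · (x_{k,j} - mean_j), with n-1 = 5.
  S[U,U] = ((2.5)·(2.5) + (-1.5)·(-1.5) + (-0.5)·(-0.5) + (3.5)·(3.5) + (-2.5)·(-2.5) + (-1.5)·(-1.5)) / 5 = 29.5/5 = 5.9
  S[U,V] = ((2.5)·(2.8333) + (-1.5)·(1.8333) + (-0.5)·(-3.1667) + (3.5)·(2.8333) + (-2.5)·(-0.1667) + (-1.5)·(-4.1667)) / 5 = 22.5/5 = 4.5
  S[U,W] = ((2.5)·(-0.1667) + (-1.5)·(0.8333) + (-0.5)·(-3.1667) + (3.5)·(2.8333) + (-2.5)·(1.8333) + (-1.5)·(-2.1667)) / 5 = 8.5/5 = 1.7
  S[V,V] = ((2.8333)·(2.8333) + (1.8333)·(1.8333) + (-3.1667)·(-3.1667) + (2.8333)·(2.8333) + (-0.1667)·(-0.1667) + (-4.1667)·(-4.1667)) / 5 = 46.8333/5 = 9.3667
  S[V,W] = ((2.8333)·(-0.1667) + (1.8333)·(0.8333) + (-3.1667)·(-3.1667) + (2.8333)·(2.8333) + (-0.1667)·(1.8333) + (-4.1667)·(-2.1667)) / 5 = 27.8333/5 = 5.5667
  S[W,W] = ((-0.1667)·(-0.1667) + (0.8333)·(0.8333) + (-3.1667)·(-3.1667) + (2.8333)·(2.8333) + (1.8333)·(1.8333) + (-2.1667)·(-2.1667)) / 5 = 26.8333/5 = 5.3667

S is symmetric (S[j,i] = S[i,j]). Assembling:

S = [[5.9, 4.5, 1.7],
 [4.5, 9.3667, 5.5667],
 [1.7, 5.5667, 5.3667]]


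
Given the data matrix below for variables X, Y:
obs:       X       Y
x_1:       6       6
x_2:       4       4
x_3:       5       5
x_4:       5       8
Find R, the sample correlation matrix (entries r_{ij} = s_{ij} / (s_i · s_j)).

Step 1 — column means:
  mean(X) = (6 + 4 + 5 + 5) / 4 = 20/4 = 5
  mean(Y) = (6 + 4 + 5 + 8) / 4 = 23/4 = 5.75

Step 2 — sample variances and covariances s[i,j] = (1/(n-1)) · Σ_k (x_{k,i} - mean_i) · (x_{k,j} - mean_j), with n-1 = 3:
  s[X,X] = ((1)·(1) + (-1)·(-1) + (0)·(0) + (0)·(0)) / 3 = 2/3 = 0.6667
  s[X,Y] = ((1)·(0.25) + (-1)·(-1.75) + (0)·(-0.75) + (0)·(2.25)) / 3 = 2/3 = 0.6667
  s[Y,Y] = ((0.25)·(0.25) + (-1.75)·(-1.75) + (-0.75)·(-0.75) + (2.25)·(2.25)) / 3 = 8.75/3 = 2.9167
  Sample standard deviations s_i = √(s[i,i]):
  s(X) = √(0.6667) = 0.8165
  s(Y) = √(2.9167) = 1.7078

Step 3 — r_{ij} = s_{ij} / (s_i · s_j):
  r[X,X] = 1 (diagonal).
  r[X,Y] = 0.6667 / (0.8165 · 1.7078) = 0.6667 / 1.3944 = 0.4781
  r[Y,Y] = 1 (diagonal).

R is symmetric with unit diagonal. Assembling:

R = [[1, 0.4781],
 [0.4781, 1]]


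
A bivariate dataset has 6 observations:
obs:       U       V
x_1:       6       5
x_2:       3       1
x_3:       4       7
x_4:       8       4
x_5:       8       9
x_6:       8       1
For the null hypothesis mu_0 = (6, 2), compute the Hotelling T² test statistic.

Step 1 — sample mean vector:
  mean(U) = (6 + 3 + 4 + 8 + 8 + 8) / 6 = 37/6 = 6.1667
  mean(V) = (5 + 1 + 7 + 4 + 9 + 1) / 6 = 27/6 = 4.5
  x̄ = (6.1667, 4.5),  deviation x̄ - mu_0 = (6.1667, 4.5) - (6, 2) = (0.1667, 2.5).

Step 2 — sample covariance matrix, S[i,j] = (1/(n-1)) · Σ_k (x_{k,i} - mean_i) · (x_{k,j} - mean_j), divisor n-1 = 5:
  S[U,U] = ((-0.1667)·(-0.1667) + (-3.1667)·(-3.1667) + (-2.1667)·(-2.1667) + (1.8333)·(1.8333) + (1.8333)·(1.8333) + (1.8333)·(1.8333)) / 5 = 24.8333/5 = 4.9667
  S[U,V] = ((-0.1667)·(0.5) + (-3.1667)·(-3.5) + (-2.1667)·(2.5) + (1.8333)·(-0.5) + (1.8333)·(4.5) + (1.8333)·(-3.5)) / 5 = 6.5/5 = 1.3
  S[V,V] = ((0.5)·(0.5) + (-3.5)·(-3.5) + (2.5)·(2.5) + (-0.5)·(-0.5) + (4.5)·(4.5) + (-3.5)·(-3.5)) / 5 = 51.5/5 = 10.3
  S = [[4.9667, 1.3],
 [1.3, 10.3]].

Step 3 — invert S. det(S) = 4.9667·10.3 - (1.3)² = 49.4667.
  S^{-1} = (1/det) · [[d, -b], [-b, a]] = [[0.2082, -0.0263],
 [-0.0263, 0.1004]].

Step 4 — quadratic form (x̄ - mu_0)^T · S^{-1} · (x̄ - mu_0):
  S^{-1} · (x̄ - mu_0) = (-0.031, 0.2466),
  (x̄ - mu_0)^T · [...] = (0.1667)·(-0.031) + (2.5)·(0.2466) = 0.6114.

Step 5 — scale by n: T² = 6 · 0.6114 = 3.6685.

T² ≈ 3.6685


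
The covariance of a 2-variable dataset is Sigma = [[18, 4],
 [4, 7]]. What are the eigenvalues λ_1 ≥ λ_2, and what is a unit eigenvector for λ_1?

Step 1 — characteristic polynomial of 2×2 Sigma:
  det(Sigma - λI) = λ² - trace · λ + det = 0.
  trace = 18 + 7 = 25, det = 18·7 - (4)² = 110.
Step 2 — discriminant:
  Δ = trace² - 4·det = 625 - 440 = 185.
Step 3 — eigenvalues:
  λ = (trace ± √Δ)/2 = (25 ± 13.6015)/2,
  λ_1 = 19.3007,  λ_2 = 5.6993.

Step 4 — unit eigenvector for λ_1: solve (Sigma - λ_1 I)v = 0. First row:
  (18 - 19.3007)·v_x + (4)·v_y = 0, i.e. (-1.3007)·v_x + (4)·v_y = 0,
  so v ∝ (b, λ_1 - a) = (4, 1.3007) = u.
  ||u|| = √((4)² + (1.3007)²) = √(17.6919) ≈ 4.2062,
  v_1 = u/||u|| ≈ (0.951, 0.3092) (||v_1|| = 1).

λ_1 = 19.3007,  λ_2 = 5.6993;  v_1 ≈ (0.951, 0.3092)


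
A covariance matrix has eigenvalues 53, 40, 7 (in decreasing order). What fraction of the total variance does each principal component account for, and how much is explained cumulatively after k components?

Step 1 — total variance = trace(Sigma) = Σ λ_i = 53 + 40 + 7 = 100.

Step 2 — fraction explained by component i = λ_i / Σ λ:
  PC1: 53/100 = 0.53
  PC2: 40/100 = 0.4
  PC3: 7/100 = 0.07

Step 3 — cumulative fraction after k components = (λ_1 + ... + λ_k) / Σ λ:
  k = 1: 53/100 = 0.53
  k = 2: (53 + 40)/100 = 93/100 = 0.93
  k = 3: (53 + 40 + 7)/100 = 100/100 = 1

Summary (fraction, with percent):

explained: PC1 0.53 (53%), PC2 0.4 (40%), PC3 0.07 (7%);  cumulative: 0.53, 0.93, 1


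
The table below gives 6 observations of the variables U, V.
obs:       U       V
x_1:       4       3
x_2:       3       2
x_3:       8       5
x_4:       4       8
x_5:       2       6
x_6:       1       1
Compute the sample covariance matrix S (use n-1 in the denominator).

Step 1 — column means:
  mean(U) = (4 + 3 + 8 + 4 + 2 + 1) / 6 = 22/6 = 3.6667
  mean(V) = (3 + 2 + 5 + 8 + 6 + 1) / 6 = 25/6 = 4.1667

Step 2 — sample covariance S[i,j] = (1/(n-1)) · Σ_k (x_{k,i} - mean_i) · (x_{k,j} - mean_j), with n-1 = 5.
  S[U,U] = ((0.3333)·(0.3333) + (-0.6667)·(-0.6667) + (4.3333)·(4.3333) + (0.3333)·(0.3333) + (-1.6667)·(-1.6667) + (-2.6667)·(-2.6667)) / 5 = 29.3333/5 = 5.8667
  S[U,V] = ((0.3333)·(-1.1667) + (-0.6667)·(-2.1667) + (4.3333)·(0.8333) + (0.3333)·(3.8333) + (-1.6667)·(1.8333) + (-2.6667)·(-3.1667)) / 5 = 11.3333/5 = 2.2667
  S[V,V] = ((-1.1667)·(-1.1667) + (-2.1667)·(-2.1667) + (0.8333)·(0.8333) + (3.8333)·(3.8333) + (1.8333)·(1.8333) + (-3.1667)·(-3.1667)) / 5 = 34.8333/5 = 6.9667

S is symmetric (S[j,i] = S[i,j]). Assembling:

S = [[5.8667, 2.2667],
 [2.2667, 6.9667]]


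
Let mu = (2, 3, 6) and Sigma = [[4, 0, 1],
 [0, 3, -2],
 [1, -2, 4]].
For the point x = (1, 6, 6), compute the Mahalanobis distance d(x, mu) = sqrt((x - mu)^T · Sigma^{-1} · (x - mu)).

Step 1 — centre the observation: (x - mu) = (-1, 3, 0).

Step 2 — invert Sigma (cofactor / det for 3×3, or solve directly):
  Sigma^{-1} = [[0.2759, -0.069, -0.1034],
 [-0.069, 0.5172, 0.2759],
 [-0.1034, 0.2759, 0.4138]].

Step 3 — form the quadratic (x - mu)^T · Sigma^{-1} · (x - mu):
  Sigma^{-1} · (x - mu) = (-0.4828, 1.6207, 0.931).
  (x - mu)^T · [Sigma^{-1} · (x - mu)] = (-1)·(-0.4828) + (3)·(1.6207) + (0)·(0.931) = 5.3448.

Step 4 — take square root: d = √(5.3448) ≈ 2.3119.

d(x, mu) = √(5.3448) ≈ 2.3119


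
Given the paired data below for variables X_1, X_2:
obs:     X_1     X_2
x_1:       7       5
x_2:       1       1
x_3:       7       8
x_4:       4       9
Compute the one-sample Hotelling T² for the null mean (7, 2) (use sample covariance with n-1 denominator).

Step 1 — sample mean vector:
  mean(X_1) = (7 + 1 + 7 + 4) / 4 = 19/4 = 4.75
  mean(X_2) = (5 + 1 + 8 + 9) / 4 = 23/4 = 5.75
  x̄ = (4.75, 5.75),  deviation x̄ - mu_0 = (4.75, 5.75) - (7, 2) = (-2.25, 3.75).

Step 2 — sample covariance matrix, S[i,j] = (1/(n-1)) · Σ_k (x_{k,i} - mean_i) · (x_{k,j} - mean_j), divisor n-1 = 3:
  S[X_1,X_1] = ((2.25)·(2.25) + (-3.75)·(-3.75) + (2.25)·(2.25) + (-0.75)·(-0.75)) / 3 = 24.75/3 = 8.25
  S[X_1,X_2] = ((2.25)·(-0.75) + (-3.75)·(-4.75) + (2.25)·(2.25) + (-0.75)·(3.25)) / 3 = 18.75/3 = 6.25
  S[X_2,X_2] = ((-0.75)·(-0.75) + (-4.75)·(-4.75) + (2.25)·(2.25) + (3.25)·(3.25)) / 3 = 38.75/3 = 12.9167
  S = [[8.25, 6.25],
 [6.25, 12.9167]].

Step 3 — invert S. det(S) = 8.25·12.9167 - (6.25)² = 67.5.
  S^{-1} = (1/det) · [[d, -b], [-b, a]] = [[0.1914, -0.0926],
 [-0.0926, 0.1222]].

Step 4 — quadratic form (x̄ - mu_0)^T · S^{-1} · (x̄ - mu_0):
  S^{-1} · (x̄ - mu_0) = (-0.7778, 0.6667),
  (x̄ - mu_0)^T · [...] = (-2.25)·(-0.7778) + (3.75)·(0.6667) = 4.25.

Step 5 — scale by n: T² = 4 · 4.25 = 17.

T² ≈ 17


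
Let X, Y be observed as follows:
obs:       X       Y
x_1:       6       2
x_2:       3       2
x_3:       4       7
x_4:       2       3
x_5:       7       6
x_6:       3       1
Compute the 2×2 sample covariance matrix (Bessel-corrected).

Step 1 — column means:
  mean(X) = (6 + 3 + 4 + 2 + 7 + 3) / 6 = 25/6 = 4.1667
  mean(Y) = (2 + 2 + 7 + 3 + 6 + 1) / 6 = 21/6 = 3.5

Step 2 — sample covariance S[i,j] = (1/(n-1)) · Σ_k (x_{k,i} - mean_i) · (x_{k,j} - mean_j), with n-1 = 5.
  S[X,X] = ((1.8333)·(1.8333) + (-1.1667)·(-1.1667) + (-0.1667)·(-0.1667) + (-2.1667)·(-2.1667) + (2.8333)·(2.8333) + (-1.1667)·(-1.1667)) / 5 = 18.8333/5 = 3.7667
  S[X,Y] = ((1.8333)·(-1.5) + (-1.1667)·(-1.5) + (-0.1667)·(3.5) + (-2.1667)·(-0.5) + (2.8333)·(2.5) + (-1.1667)·(-2.5)) / 5 = 9.5/5 = 1.9
  S[Y,Y] = ((-1.5)·(-1.5) + (-1.5)·(-1.5) + (3.5)·(3.5) + (-0.5)·(-0.5) + (2.5)·(2.5) + (-2.5)·(-2.5)) / 5 = 29.5/5 = 5.9

S is symmetric (S[j,i] = S[i,j]). Assembling:

S = [[3.7667, 1.9],
 [1.9, 5.9]]


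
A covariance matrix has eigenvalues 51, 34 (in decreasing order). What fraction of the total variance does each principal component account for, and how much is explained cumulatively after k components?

Step 1 — total variance = trace(Sigma) = Σ λ_i = 51 + 34 = 85.

Step 2 — fraction explained by component i = λ_i / Σ λ:
  PC1: 51/85 = 0.6
  PC2: 34/85 = 0.4

Step 3 — cumulative fraction after k components = (λ_1 + ... + λ_k) / Σ λ:
  k = 1: 51/85 = 0.6
  k = 2: (51 + 34)/85 = 85/85 = 1

Summary (fraction, with percent):

explained: PC1 0.6 (60%), PC2 0.4 (40%);  cumulative: 0.6, 1


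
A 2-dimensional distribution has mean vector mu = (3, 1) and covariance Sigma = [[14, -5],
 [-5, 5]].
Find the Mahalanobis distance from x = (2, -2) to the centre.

Step 1 — centre the observation: (x - mu) = (-1, -3).

Step 2 — invert Sigma. det(Sigma) = 14·5 - (-5)² = 45.
  Sigma^{-1} = (1/det) · [[d, -b], [-b, a]] = [[0.1111, 0.1111],
 [0.1111, 0.3111]].

Step 3 — form the quadratic (x - mu)^T · Sigma^{-1} · (x - mu):
  Sigma^{-1} · (x - mu) = (-0.4444, -1.0444).
  (x - mu)^T · [Sigma^{-1} · (x - mu)] = (-1)·(-0.4444) + (-3)·(-1.0444) = 3.5778.

Step 4 — take square root: d = √(3.5778) ≈ 1.8915.

d(x, mu) = √(3.5778) ≈ 1.8915


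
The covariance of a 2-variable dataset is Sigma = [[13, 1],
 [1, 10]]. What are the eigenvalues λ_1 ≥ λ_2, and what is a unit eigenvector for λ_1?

Step 1 — characteristic polynomial of 2×2 Sigma:
  det(Sigma - λI) = λ² - trace · λ + det = 0.
  trace = 13 + 10 = 23, det = 13·10 - (1)² = 129.
Step 2 — discriminant:
  Δ = trace² - 4·det = 529 - 516 = 13.
Step 3 — eigenvalues:
  λ = (trace ± √Δ)/2 = (23 ± 3.6056)/2,
  λ_1 = 13.3028,  λ_2 = 9.6972.

Step 4 — unit eigenvector for λ_1: solve (Sigma - λ_1 I)v = 0. First row:
  (13 - 13.3028)·v_x + (1)·v_y = 0, i.e. (-0.3028)·v_x + (1)·v_y = 0,
  so v ∝ (b, λ_1 - a) = (1, 0.3028) = u.
  ||u|| = √((1)² + (0.3028)²) = √(1.0917) ≈ 1.0448,
  v_1 = u/||u|| ≈ (0.9571, 0.2898) (||v_1|| = 1).

λ_1 = 13.3028,  λ_2 = 9.6972;  v_1 ≈ (0.9571, 0.2898)


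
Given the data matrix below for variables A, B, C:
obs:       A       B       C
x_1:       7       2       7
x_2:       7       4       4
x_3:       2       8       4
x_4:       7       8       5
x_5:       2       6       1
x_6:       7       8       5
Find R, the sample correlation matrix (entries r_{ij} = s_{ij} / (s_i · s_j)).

Step 1 — column means:
  mean(A) = (7 + 7 + 2 + 7 + 2 + 7) / 6 = 32/6 = 5.3333
  mean(B) = (2 + 4 + 8 + 8 + 6 + 8) / 6 = 36/6 = 6
  mean(C) = (7 + 4 + 4 + 5 + 1 + 5) / 6 = 26/6 = 4.3333

Step 2 — sample variances and covariances s[i,j] = (1/(n-1)) · Σ_k (x_{k,i} - mean_i) · (x_{k,j} - mean_j), with n-1 = 5:
  s[A,A] = ((1.6667)·(1.6667) + (1.6667)·(1.6667) + (-3.3333)·(-3.3333) + (1.6667)·(1.6667) + (-3.3333)·(-3.3333) + (1.6667)·(1.6667)) / 5 = 33.3333/5 = 6.6667
  s[A,B] = ((1.6667)·(-4) + (1.6667)·(-2) + (-3.3333)·(2) + (1.6667)·(2) + (-3.3333)·(0) + (1.6667)·(2)) / 5 = -10/5 = -2
  s[A,C] = ((1.6667)·(2.6667) + (1.6667)·(-0.3333) + (-3.3333)·(-0.3333) + (1.6667)·(0.6667) + (-3.3333)·(-3.3333) + (1.6667)·(0.6667)) / 5 = 18.3333/5 = 3.6667
  s[B,B] = ((-4)·(-4) + (-2)·(-2) + (2)·(2) + (2)·(2) + (0)·(0) + (2)·(2)) / 5 = 32/5 = 6.4
  s[B,C] = ((-4)·(2.6667) + (-2)·(-0.3333) + (2)·(-0.3333) + (2)·(0.6667) + (0)·(-3.3333) + (2)·(0.6667)) / 5 = -8/5 = -1.6
  s[C,C] = ((2.6667)·(2.6667) + (-0.3333)·(-0.3333) + (-0.3333)·(-0.3333) + (0.6667)·(0.6667) + (-3.3333)·(-3.3333) + (0.6667)·(0.6667)) / 5 = 19.3333/5 = 3.8667
  Sample standard deviations s_i = √(s[i,i]):
  s(A) = √(6.6667) = 2.582
  s(B) = √(6.4) = 2.5298
  s(C) = √(3.8667) = 1.9664

Step 3 — r_{ij} = s_{ij} / (s_i · s_j):
  r[A,A] = 1 (diagonal).
  r[A,B] = -2 / (2.582 · 2.5298) = -2 / 6.532 = -0.3062
  r[A,C] = 3.6667 / (2.582 · 1.9664) = 3.6667 / 5.0772 = 0.7222
  r[B,B] = 1 (diagonal).
  r[B,C] = -1.6 / (2.5298 · 1.9664) = -1.6 / 4.9746 = -0.3216
  r[C,C] = 1 (diagonal).

R is symmetric with unit diagonal. Assembling:

R = [[1, -0.3062, 0.7222],
 [-0.3062, 1, -0.3216],
 [0.7222, -0.3216, 1]]


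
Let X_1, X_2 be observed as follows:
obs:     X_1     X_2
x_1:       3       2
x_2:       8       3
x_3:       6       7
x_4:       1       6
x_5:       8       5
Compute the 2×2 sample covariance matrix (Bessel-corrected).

Step 1 — column means:
  mean(X_1) = (3 + 8 + 6 + 1 + 8) / 5 = 26/5 = 5.2
  mean(X_2) = (2 + 3 + 7 + 6 + 5) / 5 = 23/5 = 4.6

Step 2 — sample covariance S[i,j] = (1/(n-1)) · Σ_k (x_{k,i} - mean_i) · (x_{k,j} - mean_j), with n-1 = 4.
  S[X_1,X_1] = ((-2.2)·(-2.2) + (2.8)·(2.8) + (0.8)·(0.8) + (-4.2)·(-4.2) + (2.8)·(2.8)) / 4 = 38.8/4 = 9.7
  S[X_1,X_2] = ((-2.2)·(-2.6) + (2.8)·(-1.6) + (0.8)·(2.4) + (-4.2)·(1.4) + (2.8)·(0.4)) / 4 = -1.6/4 = -0.4
  S[X_2,X_2] = ((-2.6)·(-2.6) + (-1.6)·(-1.6) + (2.4)·(2.4) + (1.4)·(1.4) + (0.4)·(0.4)) / 4 = 17.2/4 = 4.3

S is symmetric (S[j,i] = S[i,j]). Assembling:

S = [[9.7, -0.4],
 [-0.4, 4.3]]


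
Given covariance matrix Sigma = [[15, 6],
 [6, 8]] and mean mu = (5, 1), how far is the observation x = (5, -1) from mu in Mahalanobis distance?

Step 1 — centre the observation: (x - mu) = (0, -2).

Step 2 — invert Sigma. det(Sigma) = 15·8 - (6)² = 84.
  Sigma^{-1} = (1/det) · [[d, -b], [-b, a]] = [[0.0952, -0.0714],
 [-0.0714, 0.1786]].

Step 3 — form the quadratic (x - mu)^T · Sigma^{-1} · (x - mu):
  Sigma^{-1} · (x - mu) = (0.1429, -0.3571).
  (x - mu)^T · [Sigma^{-1} · (x - mu)] = (0)·(0.1429) + (-2)·(-0.3571) = 0.7143.

Step 4 — take square root: d = √(0.7143) ≈ 0.8452.

d(x, mu) = √(0.7143) ≈ 0.8452


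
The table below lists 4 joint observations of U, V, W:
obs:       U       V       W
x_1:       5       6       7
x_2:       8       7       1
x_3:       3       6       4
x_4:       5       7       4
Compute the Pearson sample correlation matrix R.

Step 1 — column means:
  mean(U) = (5 + 8 + 3 + 5) / 4 = 21/4 = 5.25
  mean(V) = (6 + 7 + 6 + 7) / 4 = 26/4 = 6.5
  mean(W) = (7 + 1 + 4 + 4) / 4 = 16/4 = 4

Step 2 — sample variances and covariances s[i,j] = (1/(n-1)) · Σ_k (x_{k,i} - mean_i) · (x_{k,j} - mean_j), with n-1 = 3:
  s[U,U] = ((-0.25)·(-0.25) + (2.75)·(2.75) + (-2.25)·(-2.25) + (-0.25)·(-0.25)) / 3 = 12.75/3 = 4.25
  s[U,V] = ((-0.25)·(-0.5) + (2.75)·(0.5) + (-2.25)·(-0.5) + (-0.25)·(0.5)) / 3 = 2.5/3 = 0.8333
  s[U,W] = ((-0.25)·(3) + (2.75)·(-3) + (-2.25)·(0) + (-0.25)·(0)) / 3 = -9/3 = -3
  s[V,V] = ((-0.5)·(-0.5) + (0.5)·(0.5) + (-0.5)·(-0.5) + (0.5)·(0.5)) / 3 = 1/3 = 0.3333
  s[V,W] = ((-0.5)·(3) + (0.5)·(-3) + (-0.5)·(0) + (0.5)·(0)) / 3 = -3/3 = -1
  s[W,W] = ((3)·(3) + (-3)·(-3) + (0)·(0) + (0)·(0)) / 3 = 18/3 = 6
  Sample standard deviations s_i = √(s[i,i]):
  s(U) = √(4.25) = 2.0616
  s(V) = √(0.3333) = 0.5774
  s(W) = √(6) = 2.4495

Step 3 — r_{ij} = s_{ij} / (s_i · s_j):
  r[U,U] = 1 (diagonal).
  r[U,V] = 0.8333 / (2.0616 · 0.5774) = 0.8333 / 1.1902 = 0.7001
  r[U,W] = -3 / (2.0616 · 2.4495) = -3 / 5.0498 = -0.5941
  r[V,V] = 1 (diagonal).
  r[V,W] = -1 / (0.5774 · 2.4495) = -1 / 1.4142 = -0.7071
  r[W,W] = 1 (diagonal).

R is symmetric with unit diagonal. Assembling:

R = [[1, 0.7001, -0.5941],
 [0.7001, 1, -0.7071],
 [-0.5941, -0.7071, 1]]


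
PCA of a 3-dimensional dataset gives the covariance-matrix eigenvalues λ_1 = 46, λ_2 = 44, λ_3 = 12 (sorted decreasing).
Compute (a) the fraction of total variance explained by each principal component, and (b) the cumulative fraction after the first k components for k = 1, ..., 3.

Step 1 — total variance = trace(Sigma) = Σ λ_i = 46 + 44 + 12 = 102.

Step 2 — fraction explained by component i = λ_i / Σ λ:
  PC1: 46/102 = 0.451
  PC2: 44/102 = 0.4314
  PC3: 12/102 = 0.1176

Step 3 — cumulative fraction after k components = (λ_1 + ... + λ_k) / Σ λ:
  k = 1: 46/102 = 0.451
  k = 2: (46 + 44)/102 = 90/102 = 0.8824
  k = 3: (46 + 44 + 12)/102 = 102/102 = 1

Summary (fraction, with percent):

explained: PC1 0.451 (45.1%), PC2 0.4314 (43.14%), PC3 0.1176 (11.76%);  cumulative: 0.451, 0.8824, 1


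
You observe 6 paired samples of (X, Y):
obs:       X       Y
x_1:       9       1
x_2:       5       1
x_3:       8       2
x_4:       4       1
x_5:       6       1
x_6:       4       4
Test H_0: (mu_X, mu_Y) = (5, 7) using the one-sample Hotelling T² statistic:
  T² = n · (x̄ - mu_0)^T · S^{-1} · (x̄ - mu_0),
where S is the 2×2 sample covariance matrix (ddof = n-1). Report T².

Step 1 — sample mean vector:
  mean(X) = (9 + 5 + 8 + 4 + 6 + 4) / 6 = 36/6 = 6
  mean(Y) = (1 + 1 + 2 + 1 + 1 + 4) / 6 = 10/6 = 1.6667
  x̄ = (6, 1.6667),  deviation x̄ - mu_0 = (6, 1.6667) - (5, 7) = (1, -5.3333).

Step 2 — sample covariance matrix, S[i,j] = (1/(n-1)) · Σ_k (x_{k,i} - mean_i) · (x_{k,j} - mean_j), divisor n-1 = 5:
  S[X,X] = ((3)·(3) + (-1)·(-1) + (2)·(2) + (-2)·(-2) + (0)·(0) + (-2)·(-2)) / 5 = 22/5 = 4.4
  S[X,Y] = ((3)·(-0.6667) + (-1)·(-0.6667) + (2)·(0.3333) + (-2)·(-0.6667) + (0)·(-0.6667) + (-2)·(2.3333)) / 5 = -4/5 = -0.8
  S[Y,Y] = ((-0.6667)·(-0.6667) + (-0.6667)·(-0.6667) + (0.3333)·(0.3333) + (-0.6667)·(-0.6667) + (-0.6667)·(-0.6667) + (2.3333)·(2.3333)) / 5 = 7.3333/5 = 1.4667
  S = [[4.4, -0.8],
 [-0.8, 1.4667]].

Step 3 — invert S. det(S) = 4.4·1.4667 - (-0.8)² = 5.8133.
  S^{-1} = (1/det) · [[d, -b], [-b, a]] = [[0.2523, 0.1376],
 [0.1376, 0.7569]].

Step 4 — quadratic form (x̄ - mu_0)^T · S^{-1} · (x̄ - mu_0):
  S^{-1} · (x̄ - mu_0) = (-0.4817, -3.8991),
  (x̄ - mu_0)^T · [...] = (1)·(-0.4817) + (-5.3333)·(-3.8991) = 20.3135.

Step 5 — scale by n: T² = 6 · 20.3135 = 121.8807.

T² ≈ 121.8807


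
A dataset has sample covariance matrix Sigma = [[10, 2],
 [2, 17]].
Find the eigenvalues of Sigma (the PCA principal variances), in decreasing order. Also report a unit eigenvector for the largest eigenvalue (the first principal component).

Step 1 — characteristic polynomial of 2×2 Sigma:
  det(Sigma - λI) = λ² - trace · λ + det = 0.
  trace = 10 + 17 = 27, det = 10·17 - (2)² = 166.
Step 2 — discriminant:
  Δ = trace² - 4·det = 729 - 664 = 65.
Step 3 — eigenvalues:
  λ = (trace ± √Δ)/2 = (27 ± 8.0623)/2,
  λ_1 = 17.5311,  λ_2 = 9.4689.

Step 4 — unit eigenvector for λ_1: solve (Sigma - λ_1 I)v = 0. First row:
  (10 - 17.5311)·v_x + (2)·v_y = 0, i.e. (-7.5311)·v_x + (2)·v_y = 0,
  so v ∝ (b, λ_1 - a) = (2, 7.5311) = u.
  ||u|| = √((2)² + (7.5311)²) = √(60.7179) ≈ 7.7922,
  v_1 = u/||u|| ≈ (0.2567, 0.9665) (||v_1|| = 1).

λ_1 = 17.5311,  λ_2 = 9.4689;  v_1 ≈ (0.2567, 0.9665)
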